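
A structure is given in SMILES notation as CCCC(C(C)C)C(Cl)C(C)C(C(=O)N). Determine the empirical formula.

C12H24ClNO

Atom tally by fragment:
  CH3 → C:1 H:3
  CH2 → C:1 H:2
  CH2 → C:1 H:2
  CH(CH(CH3)2) → C:4 H:8
  CH(Cl) → C:1 H:1 Cl:1
  CH(CH3) → C:2 H:4
  CH2CONH2 → C:2 H:4 O:1 N:1
Element totals:
  C: 12
  H: 24
  Cl: 1
  N: 1
  O: 1
Molecular formula: C12H24ClNO.
gcd of subscripts (12, 1, 24, 1, 1) = 1, so the empirical formula equals the molecular formula.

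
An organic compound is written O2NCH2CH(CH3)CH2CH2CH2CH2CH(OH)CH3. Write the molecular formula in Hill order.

Element totals:
  C: 9
  H: 19
  N: 1
  O: 3

C9H19NO3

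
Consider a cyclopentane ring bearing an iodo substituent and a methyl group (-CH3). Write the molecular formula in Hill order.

Atom tally by fragment:
  cyclopentane ring core → C:5 H:10
  (− 2 ring H displaced by substituents)
  + I → I:1
  + CH3 → C:1 H:3
Element totals:
  C: 6
  H: 11
  I: 1

C6H11I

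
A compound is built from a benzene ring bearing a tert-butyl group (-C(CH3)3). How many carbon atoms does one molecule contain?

10

Atom tally by fragment:
  benzene ring core → C:6 H:6
  (− 1 ring H displaced by substituents)
  + C(CH3)3 → C:4 H:9
Element totals:
  C: 10
  H: 14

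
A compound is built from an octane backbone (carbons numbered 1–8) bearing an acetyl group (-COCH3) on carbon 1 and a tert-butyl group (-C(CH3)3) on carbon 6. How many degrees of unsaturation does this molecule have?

Atom tally by fragment:
  CH3COCH2 → C:3 H:5 O:1
  CH2 → C:1 H:2
  CH2 → C:1 H:2
  CH2 → C:1 H:2
  CH2 → C:1 H:2
  CH(C(CH3)3) → C:5 H:10
  CH2 → C:1 H:2
  CH3 → C:1 H:3
Element totals:
  C: 14
  H: 28
  O: 1
Molecular formula: C14H28O.
DoU = (2C + 2 + N − H − X) / 2 = (2·14 + 2 + 0 − 28 − 0) / 2 = 1.

1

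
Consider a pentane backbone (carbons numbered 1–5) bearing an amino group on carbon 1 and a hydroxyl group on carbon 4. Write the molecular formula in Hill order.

Atom tally by fragment:
  H2NCH2 → C:1 H:4 N:1
  CH2 → C:1 H:2
  CH2 → C:1 H:2
  CH(OH) → C:1 H:2 O:1
  CH3 → C:1 H:3
Element totals:
  C: 5
  H: 13
  N: 1
  O: 1

C5H13NO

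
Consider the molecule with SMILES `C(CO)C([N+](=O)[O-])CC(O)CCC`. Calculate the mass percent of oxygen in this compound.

33.47%

Atom tally by fragment:
  HOCH2CH2 → C:2 H:5 O:1
  CH(NO2) → C:1 H:1 N:1 O:2
  CH2 → C:1 H:2
  CH(OH) → C:1 H:2 O:1
  CH2 → C:1 H:2
  CH2 → C:1 H:2
  CH3 → C:1 H:3
Element totals:
  C: 8
  H: 17
  N: 1
  O: 4
Molecular formula: C8H17NO4.
Molar mass = 191.227 g/mol.
Mass from O: 4 × 15.999 = 63.996 g/mol.
%O = 63.996 / 191.227 × 100 = 33.47%.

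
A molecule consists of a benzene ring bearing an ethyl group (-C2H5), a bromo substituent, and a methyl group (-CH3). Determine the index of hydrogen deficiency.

4

Atom tally by fragment:
  benzene ring core → C:6 H:6
  (− 3 ring H displaced by substituents)
  + C2H5 → C:2 H:5
  + Br → Br:1
  + CH3 → C:1 H:3
Element totals:
  C: 9
  H: 11
  Br: 1
Molecular formula: C9H11Br.
DoU = (2C + 2 + N − H − X) / 2 = (2·9 + 2 + 0 − 11 − 1) / 2 = 4.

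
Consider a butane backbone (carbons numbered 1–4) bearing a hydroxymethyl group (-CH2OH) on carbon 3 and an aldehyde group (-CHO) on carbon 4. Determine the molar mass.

Atom tally by fragment:
  CH3 → C:1 H:3
  CH2 → C:1 H:2
  CH(CH2OH) → C:2 H:4 O:1
  CH2CHO → C:2 H:3 O:1
Element totals:
  C: 6
  H: 12
  O: 2
Molecular formula: C6H12O2.
  M = 6(12.011) + 12(1.008) + 2(15.999)
    = 72.066 + 12.096 + 31.998 = 116.160

116.16 g/mol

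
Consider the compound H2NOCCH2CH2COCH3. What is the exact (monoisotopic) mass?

115.0633

Atom tally by fragment:
  H2NOCCH2 → C:2 H:4 O:1 N:1
  CH2COCH3 → C:3 H:5 O:1
Element totals:
  C: 5
  H: 9
  N: 1
  O: 2
Molecular formula: C5H9NO2.
  M = 5(12.0) + 9(1.007825) + 14.003074 + 2(15.994915)
    = 60.000000 + 9.070425 + 14.003074 + 31.989830 = 115.063329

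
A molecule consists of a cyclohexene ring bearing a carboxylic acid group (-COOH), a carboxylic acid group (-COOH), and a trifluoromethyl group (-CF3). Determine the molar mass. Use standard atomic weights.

Atom tally by fragment:
  cyclohexene ring core → C:6 H:10
  (− 3 ring H displaced by substituents)
  + COOH → C:1 H:1 O:2
  + COOH → C:1 H:1 O:2
  + CF3 → C:1 F:3
Element totals:
  C: 9
  H: 9
  F: 3
  O: 4
Molecular formula: C9H9F3O4.
  M = 9(12.011) + 9(1.008) + 3(18.998) + 4(15.999)
    = 108.099 + 9.072 + 56.994 + 63.996 = 238.161

238.16 g/mol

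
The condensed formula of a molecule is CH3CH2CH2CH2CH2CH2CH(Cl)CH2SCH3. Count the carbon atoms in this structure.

Atom tally by fragment:
  CH3 → C:1 H:3
  CH2 → C:1 H:2
  CH2 → C:1 H:2
  CH2 → C:1 H:2
  CH2 → C:1 H:2
  CH2 → C:1 H:2
  CH(Cl) → C:1 H:1 Cl:1
  CH2SCH3 → C:2 H:5 S:1
Element totals:
  C: 9
  H: 19
  Cl: 1
  S: 1

9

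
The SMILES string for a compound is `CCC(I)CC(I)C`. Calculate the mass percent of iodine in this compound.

75.10%

Atom tally by fragment:
  CH3 → C:1 H:3
  CH2 → C:1 H:2
  CH(I) → C:1 H:1 I:1
  CH2 → C:1 H:2
  CH(I) → C:1 H:1 I:1
  CH3 → C:1 H:3
Element totals:
  C: 6
  H: 12
  I: 2
Molecular formula: C6H12I2.
Molar mass = 337.970 g/mol.
Mass from I: 2 × 126.904 = 253.808 g/mol.
%I = 253.808 / 337.970 × 100 = 75.10%.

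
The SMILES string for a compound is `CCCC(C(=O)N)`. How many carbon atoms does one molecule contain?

5

Atom tally by fragment:
  CH3 → C:1 H:3
  CH2 → C:1 H:2
  CH2 → C:1 H:2
  CH2CONH2 → C:2 H:4 O:1 N:1
Element totals:
  C: 5
  H: 11
  N: 1
  O: 1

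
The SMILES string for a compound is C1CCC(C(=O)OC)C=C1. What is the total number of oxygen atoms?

2

Atom tally by fragment:
  cyclohexene ring core → C:6 H:10
  (− 1 ring H displaced by substituents)
  + COOCH3 → C:2 H:3 O:2
Element totals:
  C: 8
  H: 12
  O: 2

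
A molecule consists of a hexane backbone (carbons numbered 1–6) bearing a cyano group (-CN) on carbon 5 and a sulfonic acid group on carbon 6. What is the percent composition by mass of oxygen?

25.10%

Atom tally by fragment:
  CH3 → C:1 H:3
  CH2 → C:1 H:2
  CH2 → C:1 H:2
  CH2 → C:1 H:2
  CH(CN) → C:2 H:1 N:1
  CH2SO3H → C:1 H:3 S:1 O:3
Element totals:
  C: 7
  H: 13
  N: 1
  O: 3
  S: 1
Molecular formula: C7H13NO3S.
Molar mass = 191.245 g/mol.
Mass from O: 3 × 15.999 = 47.997 g/mol.
%O = 47.997 / 191.245 × 100 = 25.10%.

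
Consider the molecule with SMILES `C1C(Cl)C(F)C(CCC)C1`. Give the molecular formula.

C8H14ClF

Atom tally by fragment:
  cyclopentane ring core → C:5 H:10
  (− 3 ring H displaced by substituents)
  + Cl → Cl:1
  + F → F:1
  + CH2CH2CH3 → C:3 H:7
Element totals:
  C: 8
  H: 14
  Cl: 1
  F: 1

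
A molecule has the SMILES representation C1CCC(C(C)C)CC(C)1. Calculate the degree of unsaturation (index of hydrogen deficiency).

1

Atom tally by fragment:
  cyclohexane ring core → C:6 H:12
  (− 2 ring H displaced by substituents)
  + CH(CH3)2 → C:3 H:7
  + CH3 → C:1 H:3
Element totals:
  C: 10
  H: 20
Molecular formula: C10H20.
DoU = (2C + 2 + N − H − X) / 2 = (2·10 + 2 + 0 − 20 − 0) / 2 = 1.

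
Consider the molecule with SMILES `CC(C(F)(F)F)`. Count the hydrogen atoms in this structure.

5

Atom tally by fragment:
  CH3 → C:1 H:3
  CH2CF3 → C:2 H:2 F:3
Element totals:
  C: 3
  H: 5
  F: 3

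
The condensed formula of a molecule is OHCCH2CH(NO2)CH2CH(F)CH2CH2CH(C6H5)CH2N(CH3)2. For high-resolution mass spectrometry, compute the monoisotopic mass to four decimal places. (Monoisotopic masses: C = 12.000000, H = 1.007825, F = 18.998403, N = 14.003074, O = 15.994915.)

324.1849

Element totals:
  C: 17
  H: 25
  F: 1
  N: 2
  O: 3
Molecular formula: C17H25FN2O3.
  M = 17(12.0) + 25(1.007825) + 18.998403 + 2(14.003074) + 3(15.994915)
    = 204.000000 + 25.195625 + 18.998403 + 28.006148 + 47.984745 = 324.184921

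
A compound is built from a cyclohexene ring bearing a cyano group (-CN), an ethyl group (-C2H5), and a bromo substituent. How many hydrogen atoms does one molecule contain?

12

Atom tally by fragment:
  cyclohexene ring core → C:6 H:10
  (− 3 ring H displaced by substituents)
  + CN → C:1 N:1
  + C2H5 → C:2 H:5
  + Br → Br:1
Element totals:
  C: 9
  H: 12
  Br: 1
  N: 1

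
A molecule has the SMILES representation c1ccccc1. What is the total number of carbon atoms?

6

Atom tally by fragment:
  benzene ring core → C:6 H:6
Element totals:
  C: 6
  H: 6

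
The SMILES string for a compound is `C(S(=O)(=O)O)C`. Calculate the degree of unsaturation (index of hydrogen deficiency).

Atom tally by fragment:
  HO3SCH2 → C:1 H:3 S:1 O:3
  CH3 → C:1 H:3
Element totals:
  C: 2
  H: 6
  O: 3
  S: 1
Molecular formula: C2H6O3S.
DoU = (2C + 2 + N − H − X) / 2 = (2·2 + 2 + 0 − 6 − 0) / 2 = 0.

0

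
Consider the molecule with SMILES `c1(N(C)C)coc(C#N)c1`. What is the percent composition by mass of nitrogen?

20.58%

Atom tally by fragment:
  furan ring core → C:4 H:4 O:1
  (− 2 ring H displaced by substituents)
  + N(CH3)2 → N:1 C:2 H:6
  + CN → C:1 N:1
Element totals:
  C: 7
  H: 8
  N: 2
  O: 1
Molecular formula: C7H8N2O.
Molar mass = 136.154 g/mol.
Mass from N: 2 × 14.007 = 28.014 g/mol.
%N = 28.014 / 136.154 × 100 = 20.58%.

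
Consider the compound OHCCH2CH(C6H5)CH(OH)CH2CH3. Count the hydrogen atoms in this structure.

Atom tally by fragment:
  OHCCH2 → C:2 H:3 O:1
  CH(C6H5) → C:7 H:6
  CH(OH) → C:1 H:2 O:1
  CH2 → C:1 H:2
  CH3 → C:1 H:3
Element totals:
  C: 12
  H: 16
  O: 2

16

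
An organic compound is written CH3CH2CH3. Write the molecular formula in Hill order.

Element totals:
  C: 3
  H: 8

C3H8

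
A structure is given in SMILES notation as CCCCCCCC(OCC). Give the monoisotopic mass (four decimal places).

158.1671

Atom tally by fragment:
  CH3 → C:1 H:3
  CH2 → C:1 H:2
  CH2 → C:1 H:2
  CH2 → C:1 H:2
  CH2 → C:1 H:2
  CH2 → C:1 H:2
  CH2 → C:1 H:2
  CH2OC2H5 → C:3 H:7 O:1
Element totals:
  C: 10
  H: 22
  O: 1
Molecular formula: C10H22O.
  M = 10(12.0) + 22(1.007825) + 15.994915
    = 120.000000 + 22.172150 + 15.994915 = 158.167065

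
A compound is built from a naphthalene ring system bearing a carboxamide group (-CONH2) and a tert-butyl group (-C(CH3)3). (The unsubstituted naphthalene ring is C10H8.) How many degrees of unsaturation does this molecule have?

Atom tally by fragment:
  naphthalene ring system core → C:10 H:8
  (− 2 ring H displaced by substituents)
  + CONH2 → C:1 H:2 O:1 N:1
  + C(CH3)3 → C:4 H:9
Element totals:
  C: 15
  H: 17
  N: 1
  O: 1
Molecular formula: C15H17NO.
DoU = (2C + 2 + N − H − X) / 2 = (2·15 + 2 + 1 − 17 − 0) / 2 = 8.

8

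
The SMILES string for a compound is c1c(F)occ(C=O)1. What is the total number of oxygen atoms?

2

Atom tally by fragment:
  furan ring core → C:4 H:4 O:1
  (− 2 ring H displaced by substituents)
  + F → F:1
  + CHO → C:1 H:1 O:1
Element totals:
  C: 5
  H: 3
  F: 1
  O: 2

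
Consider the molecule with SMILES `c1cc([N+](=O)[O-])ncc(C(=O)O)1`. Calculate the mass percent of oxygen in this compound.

38.07%

Atom tally by fragment:
  pyridine ring core → C:5 H:5 N:1
  (− 2 ring H displaced by substituents)
  + NO2 → N:1 O:2
  + COOH → C:1 H:1 O:2
Element totals:
  C: 6
  H: 4
  N: 2
  O: 4
Molecular formula: C6H4N2O4.
Molar mass = 168.108 g/mol.
Mass from O: 4 × 15.999 = 63.996 g/mol.
%O = 63.996 / 168.108 × 100 = 38.07%.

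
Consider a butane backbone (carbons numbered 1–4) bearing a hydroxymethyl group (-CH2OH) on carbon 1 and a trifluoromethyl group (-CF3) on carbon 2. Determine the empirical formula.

Atom tally by fragment:
  HOCH2CH2 → C:2 H:5 O:1
  CH(CF3) → C:2 H:1 F:3
  CH2 → C:1 H:2
  CH3 → C:1 H:3
Element totals:
  C: 6
  H: 11
  F: 3
  O: 1
Molecular formula: C6H11F3O.
gcd of subscripts (6, 3, 11, 1) = 1, so the empirical formula equals the molecular formula.

C6H11F3O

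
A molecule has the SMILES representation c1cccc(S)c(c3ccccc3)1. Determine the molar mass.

Atom tally by fragment:
  benzene ring core → C:6 H:6
  (− 2 ring H displaced by substituents)
  + SH → S:1 H:1
  + C6H5 → C:6 H:5
Element totals:
  C: 12
  H: 10
  S: 1
Molecular formula: C12H10S.
  M = 12(12.011) + 10(1.008) + 32.06
    = 144.132 + 10.080 + 32.060 = 186.272

186.27 g/mol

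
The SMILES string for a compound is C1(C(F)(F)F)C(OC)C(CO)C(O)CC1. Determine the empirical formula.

Atom tally by fragment:
  cyclohexane ring core → C:6 H:12
  (− 4 ring H displaced by substituents)
  + CF3 → C:1 F:3
  + OCH3 → C:1 H:3 O:1
  + CH2OH → C:1 H:3 O:1
  + OH → O:1 H:1
Element totals:
  C: 9
  H: 15
  F: 3
  O: 3
Molecular formula: C9H15F3O3.
gcd of subscripts = 3; dividing each by 3:
  C: 9/3 = 3
  F: 3/3 = 1
  H: 15/3 = 5
  O: 3/3 = 1

C3H5FO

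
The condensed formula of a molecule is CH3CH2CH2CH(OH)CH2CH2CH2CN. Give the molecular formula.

C8H15NO

Element totals:
  C: 8
  H: 15
  N: 1
  O: 1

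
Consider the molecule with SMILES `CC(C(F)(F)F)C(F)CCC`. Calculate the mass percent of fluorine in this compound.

44.14%

Atom tally by fragment:
  CH3 → C:1 H:3
  CH(CF3) → C:2 H:1 F:3
  CH(F) → C:1 H:1 F:1
  CH2 → C:1 H:2
  CH2 → C:1 H:2
  CH3 → C:1 H:3
Element totals:
  C: 7
  H: 12
  F: 4
Molecular formula: C7H12F4.
Molar mass = 172.165 g/mol.
Mass from F: 4 × 18.998 = 75.992 g/mol.
%F = 75.992 / 172.165 × 100 = 44.14%.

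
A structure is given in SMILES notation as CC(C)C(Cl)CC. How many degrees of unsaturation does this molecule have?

Atom tally by fragment:
  CH3 → C:1 H:3
  CH(CH3) → C:2 H:4
  CH(Cl) → C:1 H:1 Cl:1
  CH2 → C:1 H:2
  CH3 → C:1 H:3
Element totals:
  C: 6
  H: 13
  Cl: 1
Molecular formula: C6H13Cl.
DoU = (2C + 2 + N − H − X) / 2 = (2·6 + 2 + 0 − 13 − 1) / 2 = 0.

0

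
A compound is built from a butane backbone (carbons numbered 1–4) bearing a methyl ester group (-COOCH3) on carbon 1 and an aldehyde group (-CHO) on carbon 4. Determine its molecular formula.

Atom tally by fragment:
  CH3OOCCH2 → C:3 H:5 O:2
  CH2 → C:1 H:2
  CH2 → C:1 H:2
  CH2CHO → C:2 H:3 O:1
Element totals:
  C: 7
  H: 12
  O: 3

C7H12O3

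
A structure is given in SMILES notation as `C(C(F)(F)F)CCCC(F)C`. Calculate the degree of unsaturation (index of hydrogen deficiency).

0

Atom tally by fragment:
  F3CCH2 → C:2 H:2 F:3
  CH2 → C:1 H:2
  CH2 → C:1 H:2
  CH2 → C:1 H:2
  CH(F) → C:1 H:1 F:1
  CH3 → C:1 H:3
Element totals:
  C: 7
  H: 12
  F: 4
Molecular formula: C7H12F4.
DoU = (2C + 2 + N − H − X) / 2 = (2·7 + 2 + 0 − 12 − 4) / 2 = 0.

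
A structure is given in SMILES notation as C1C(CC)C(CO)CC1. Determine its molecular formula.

Atom tally by fragment:
  cyclopentane ring core → C:5 H:10
  (− 2 ring H displaced by substituents)
  + C2H5 → C:2 H:5
  + CH2OH → C:1 H:3 O:1
Element totals:
  C: 8
  H: 16
  O: 1

C8H16O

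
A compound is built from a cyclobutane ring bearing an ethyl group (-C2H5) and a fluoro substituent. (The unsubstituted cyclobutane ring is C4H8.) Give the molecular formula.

Atom tally by fragment:
  cyclobutane ring core → C:4 H:8
  (− 2 ring H displaced by substituents)
  + C2H5 → C:2 H:5
  + F → F:1
Element totals:
  C: 6
  H: 11
  F: 1

C6H11F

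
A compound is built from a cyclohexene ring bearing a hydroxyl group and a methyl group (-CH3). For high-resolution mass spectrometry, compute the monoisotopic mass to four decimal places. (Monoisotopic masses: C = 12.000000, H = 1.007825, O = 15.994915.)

112.0888

Atom tally by fragment:
  cyclohexene ring core → C:6 H:10
  (− 2 ring H displaced by substituents)
  + OH → O:1 H:1
  + CH3 → C:1 H:3
Element totals:
  C: 7
  H: 12
  O: 1
Molecular formula: C7H12O.
  M = 7(12.0) + 12(1.007825) + 15.994915
    = 84.000000 + 12.093900 + 15.994915 = 112.088815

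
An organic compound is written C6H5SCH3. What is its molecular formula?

C7H8S

Element totals:
  C: 7
  H: 8
  S: 1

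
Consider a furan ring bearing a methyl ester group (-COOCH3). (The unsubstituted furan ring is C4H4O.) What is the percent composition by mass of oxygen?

38.06%

Atom tally by fragment:
  furan ring core → C:4 H:4 O:1
  (− 1 ring H displaced by substituents)
  + COOCH3 → C:2 H:3 O:2
Element totals:
  C: 6
  H: 6
  O: 3
Molecular formula: C6H6O3.
Molar mass = 126.111 g/mol.
Mass from O: 3 × 15.999 = 47.997 g/mol.
%O = 47.997 / 126.111 × 100 = 38.06%.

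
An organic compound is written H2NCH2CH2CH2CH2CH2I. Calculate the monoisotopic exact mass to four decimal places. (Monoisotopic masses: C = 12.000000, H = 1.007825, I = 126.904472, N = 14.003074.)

Element totals:
  C: 5
  H: 12
  I: 1
  N: 1
Molecular formula: C5H12IN.
  M = 5(12.0) + 12(1.007825) + 126.904472 + 14.003074
    = 60.000000 + 12.093900 + 126.904472 + 14.003074 = 213.001446

213.0014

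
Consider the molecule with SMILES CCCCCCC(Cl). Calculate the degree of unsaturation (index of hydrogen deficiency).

Atom tally by fragment:
  CH3 → C:1 H:3
  CH2 → C:1 H:2
  CH2 → C:1 H:2
  CH2 → C:1 H:2
  CH2 → C:1 H:2
  CH2 → C:1 H:2
  CH2Cl → C:1 H:2 Cl:1
Element totals:
  C: 7
  H: 15
  Cl: 1
Molecular formula: C7H15Cl.
DoU = (2C + 2 + N − H − X) / 2 = (2·7 + 2 + 0 − 15 − 1) / 2 = 0.

0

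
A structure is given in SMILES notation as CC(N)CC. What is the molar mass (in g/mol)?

Atom tally by fragment:
  CH3 → C:1 H:3
  CH(NH2) → C:1 H:3 N:1
  CH2 → C:1 H:2
  CH3 → C:1 H:3
Element totals:
  C: 4
  H: 11
  N: 1
Molecular formula: C4H11N.
  M = 4(12.011) + 11(1.008) + 14.007
    = 48.044 + 11.088 + 14.007 = 73.139

73.14 g/mol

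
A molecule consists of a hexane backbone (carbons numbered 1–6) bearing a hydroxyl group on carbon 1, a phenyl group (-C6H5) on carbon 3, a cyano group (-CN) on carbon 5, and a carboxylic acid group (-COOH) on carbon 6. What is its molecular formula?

C14H17NO3

Atom tally by fragment:
  HOCH2 → C:1 H:3 O:1
  CH2 → C:1 H:2
  CH(C6H5) → C:7 H:6
  CH2 → C:1 H:2
  CH(CN) → C:2 H:1 N:1
  CH2COOH → C:2 H:3 O:2
Element totals:
  C: 14
  H: 17
  N: 1
  O: 3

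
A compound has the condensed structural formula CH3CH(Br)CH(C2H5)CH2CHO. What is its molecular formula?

Atom tally by fragment:
  CH3 → C:1 H:3
  CH(Br) → C:1 H:1 Br:1
  CH(C2H5) → C:3 H:6
  CH2CHO → C:2 H:3 O:1
Element totals:
  C: 7
  H: 13
  Br: 1
  O: 1

C7H13BrO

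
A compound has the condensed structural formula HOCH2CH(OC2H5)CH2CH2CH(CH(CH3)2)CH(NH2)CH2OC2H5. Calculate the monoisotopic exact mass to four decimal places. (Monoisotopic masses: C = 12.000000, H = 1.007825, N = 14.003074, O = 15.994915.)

Element totals:
  C: 14
  H: 31
  N: 1
  O: 3
Molecular formula: C14H31NO3.
  M = 14(12.0) + 31(1.007825) + 14.003074 + 3(15.994915)
    = 168.000000 + 31.242575 + 14.003074 + 47.984745 = 261.230394

261.2304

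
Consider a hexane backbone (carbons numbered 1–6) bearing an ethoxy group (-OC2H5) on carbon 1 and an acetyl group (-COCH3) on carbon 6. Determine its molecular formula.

C10H20O2

Atom tally by fragment:
  C2H5OCH2 → C:3 H:7 O:1
  CH2 → C:1 H:2
  CH2 → C:1 H:2
  CH2 → C:1 H:2
  CH2 → C:1 H:2
  CH2COCH3 → C:3 H:5 O:1
Element totals:
  C: 10
  H: 20
  O: 2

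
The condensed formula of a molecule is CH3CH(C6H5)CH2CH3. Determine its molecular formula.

C10H14

Atom tally by fragment:
  CH3 → C:1 H:3
  CH(C6H5) → C:7 H:6
  CH2 → C:1 H:2
  CH3 → C:1 H:3
Element totals:
  C: 10
  H: 14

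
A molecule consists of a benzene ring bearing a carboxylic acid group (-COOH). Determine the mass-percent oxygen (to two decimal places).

Atom tally by fragment:
  benzene ring core → C:6 H:6
  (− 1 ring H displaced by substituents)
  + COOH → C:1 H:1 O:2
Element totals:
  C: 7
  H: 6
  O: 2
Molecular formula: C7H6O2.
Molar mass = 122.123 g/mol.
Mass from O: 2 × 15.999 = 31.998 g/mol.
%O = 31.998 / 122.123 × 100 = 26.20%.

26.20%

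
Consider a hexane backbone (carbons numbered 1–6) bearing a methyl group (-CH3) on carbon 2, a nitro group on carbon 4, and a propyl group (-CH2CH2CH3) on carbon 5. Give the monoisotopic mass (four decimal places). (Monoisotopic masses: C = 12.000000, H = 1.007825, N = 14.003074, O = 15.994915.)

Atom tally by fragment:
  CH3 → C:1 H:3
  CH(CH3) → C:2 H:4
  CH2 → C:1 H:2
  CH(NO2) → C:1 H:1 N:1 O:2
  CH(CH2CH2CH3) → C:4 H:8
  CH3 → C:1 H:3
Element totals:
  C: 10
  H: 21
  N: 1
  O: 2
Molecular formula: C10H21NO2.
  M = 10(12.0) + 21(1.007825) + 14.003074 + 2(15.994915)
    = 120.000000 + 21.164325 + 14.003074 + 31.989830 = 187.157229

187.1572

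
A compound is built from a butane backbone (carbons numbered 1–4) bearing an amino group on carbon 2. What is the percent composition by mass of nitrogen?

19.15%

Atom tally by fragment:
  CH3 → C:1 H:3
  CH(NH2) → C:1 H:3 N:1
  CH2 → C:1 H:2
  CH3 → C:1 H:3
Element totals:
  C: 4
  H: 11
  N: 1
Molecular formula: C4H11N.
Molar mass = 73.139 g/mol.
Mass from N: 1 × 14.007 = 14.007 g/mol.
%N = 14.007 / 73.139 × 100 = 19.15%.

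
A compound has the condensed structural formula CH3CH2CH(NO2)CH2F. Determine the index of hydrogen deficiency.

Atom tally by fragment:
  CH3 → C:1 H:3
  CH2 → C:1 H:2
  CH(NO2) → C:1 H:1 N:1 O:2
  CH2F → C:1 H:2 F:1
Element totals:
  C: 4
  H: 8
  F: 1
  N: 1
  O: 2
Molecular formula: C4H8FNO2.
DoU = (2C + 2 + N − H − X) / 2 = (2·4 + 2 + 1 − 8 − 1) / 2 = 1.

1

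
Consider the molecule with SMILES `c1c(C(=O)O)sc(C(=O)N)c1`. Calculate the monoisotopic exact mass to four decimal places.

170.9990

Atom tally by fragment:
  thiophene ring core → C:4 H:4 S:1
  (− 2 ring H displaced by substituents)
  + COOH → C:1 H:1 O:2
  + CONH2 → C:1 H:2 O:1 N:1
Element totals:
  C: 6
  H: 5
  N: 1
  O: 3
  S: 1
Molecular formula: C6H5NO3S.
  M = 6(12.0) + 5(1.007825) + 14.003074 + 3(15.994915) + 31.972071
    = 72.000000 + 5.039125 + 14.003074 + 47.984745 + 31.972071 = 170.999015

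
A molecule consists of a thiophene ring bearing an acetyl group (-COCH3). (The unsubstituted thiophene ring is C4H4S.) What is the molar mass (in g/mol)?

126.17 g/mol

Atom tally by fragment:
  thiophene ring core → C:4 H:4 S:1
  (− 1 ring H displaced by substituents)
  + COCH3 → C:2 H:3 O:1
Element totals:
  C: 6
  H: 6
  O: 1
  S: 1
Molecular formula: C6H6OS.
  M = 6(12.011) + 6(1.008) + 15.999 + 32.06
    = 72.066 + 6.048 + 15.999 + 32.060 = 126.173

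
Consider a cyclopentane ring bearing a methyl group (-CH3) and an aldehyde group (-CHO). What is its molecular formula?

C7H12O

Atom tally by fragment:
  cyclopentane ring core → C:5 H:10
  (− 2 ring H displaced by substituents)
  + CH3 → C:1 H:3
  + CHO → C:1 H:1 O:1
Element totals:
  C: 7
  H: 12
  O: 1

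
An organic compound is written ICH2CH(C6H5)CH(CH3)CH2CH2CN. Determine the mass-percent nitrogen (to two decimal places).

4.47%

Atom tally by fragment:
  ICH2 → C:1 H:2 I:1
  CH(C6H5) → C:7 H:6
  CH(CH3) → C:2 H:4
  CH2 → C:1 H:2
  CH2CN → C:2 H:2 N:1
Element totals:
  C: 13
  H: 16
  I: 1
  N: 1
Molecular formula: C13H16IN.
Molar mass = 313.182 g/mol.
Mass from N: 1 × 14.007 = 14.007 g/mol.
%N = 14.007 / 313.182 × 100 = 4.47%.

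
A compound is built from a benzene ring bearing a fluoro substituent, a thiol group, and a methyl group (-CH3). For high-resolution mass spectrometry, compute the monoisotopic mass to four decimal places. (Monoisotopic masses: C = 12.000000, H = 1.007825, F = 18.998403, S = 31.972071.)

142.0252

Atom tally by fragment:
  benzene ring core → C:6 H:6
  (− 3 ring H displaced by substituents)
  + F → F:1
  + SH → S:1 H:1
  + CH3 → C:1 H:3
Element totals:
  C: 7
  H: 7
  F: 1
  S: 1
Molecular formula: C7H7FS.
  M = 7(12.0) + 7(1.007825) + 18.998403 + 31.972071
    = 84.000000 + 7.054775 + 18.998403 + 31.972071 = 142.025249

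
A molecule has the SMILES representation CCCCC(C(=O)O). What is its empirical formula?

Atom tally by fragment:
  CH3 → C:1 H:3
  CH2 → C:1 H:2
  CH2 → C:1 H:2
  CH2 → C:1 H:2
  CH2COOH → C:2 H:3 O:2
Element totals:
  C: 6
  H: 12
  O: 2
Molecular formula: C6H12O2.
gcd of subscripts = 2; dividing each by 2:
  C: 6/2 = 3
  H: 12/2 = 6
  O: 2/2 = 1

C3H6O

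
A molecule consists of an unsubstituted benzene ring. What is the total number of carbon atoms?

6

Atom tally by fragment:
  benzene ring core → C:6 H:6
Element totals:
  C: 6
  H: 6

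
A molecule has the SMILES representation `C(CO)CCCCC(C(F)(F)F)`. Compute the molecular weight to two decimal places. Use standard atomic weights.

184.20 g/mol

Atom tally by fragment:
  HOCH2CH2 → C:2 H:5 O:1
  CH2 → C:1 H:2
  CH2 → C:1 H:2
  CH2 → C:1 H:2
  CH2 → C:1 H:2
  CH2CF3 → C:2 H:2 F:3
Element totals:
  C: 8
  H: 15
  F: 3
  O: 1
Molecular formula: C8H15F3O.
  M = 8(12.011) + 15(1.008) + 3(18.998) + 15.999
    = 96.088 + 15.120 + 56.994 + 15.999 = 184.201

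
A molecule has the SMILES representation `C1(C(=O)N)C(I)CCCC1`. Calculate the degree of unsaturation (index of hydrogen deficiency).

2

Atom tally by fragment:
  cyclohexane ring core → C:6 H:12
  (− 2 ring H displaced by substituents)
  + CONH2 → C:1 H:2 O:1 N:1
  + I → I:1
Element totals:
  C: 7
  H: 12
  I: 1
  N: 1
  O: 1
Molecular formula: C7H12INO.
DoU = (2C + 2 + N − H − X) / 2 = (2·7 + 2 + 1 − 12 − 1) / 2 = 2.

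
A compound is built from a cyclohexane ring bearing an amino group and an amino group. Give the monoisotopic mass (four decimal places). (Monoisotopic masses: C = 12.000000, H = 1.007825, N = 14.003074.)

Atom tally by fragment:
  cyclohexane ring core → C:6 H:12
  (− 2 ring H displaced by substituents)
  + NH2 → N:1 H:2
  + NH2 → N:1 H:2
Element totals:
  C: 6
  H: 14
  N: 2
Molecular formula: C6H14N2.
  M = 6(12.0) + 14(1.007825) + 2(14.003074)
    = 72.000000 + 14.109550 + 28.006148 = 114.115698

114.1157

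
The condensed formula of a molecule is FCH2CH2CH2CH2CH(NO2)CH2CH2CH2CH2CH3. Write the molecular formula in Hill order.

C10H20FNO2

Atom tally by fragment:
  FCH2 → C:1 H:2 F:1
  CH2 → C:1 H:2
  CH2 → C:1 H:2
  CH2 → C:1 H:2
  CH(NO2) → C:1 H:1 N:1 O:2
  CH2 → C:1 H:2
  CH2 → C:1 H:2
  CH2 → C:1 H:2
  CH2 → C:1 H:2
  CH3 → C:1 H:3
Element totals:
  C: 10
  H: 20
  F: 1
  N: 1
  O: 2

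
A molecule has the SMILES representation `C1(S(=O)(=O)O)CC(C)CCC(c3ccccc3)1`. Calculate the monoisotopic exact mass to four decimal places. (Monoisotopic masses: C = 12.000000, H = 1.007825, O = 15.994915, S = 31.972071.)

Atom tally by fragment:
  cyclohexane ring core → C:6 H:12
  (− 3 ring H displaced by substituents)
  + SO3H → S:1 O:3 H:1
  + CH3 → C:1 H:3
  + C6H5 → C:6 H:5
Element totals:
  C: 13
  H: 18
  O: 3
  S: 1
Molecular formula: C13H18O3S.
  M = 13(12.0) + 18(1.007825) + 3(15.994915) + 31.972071
    = 156.000000 + 18.140850 + 47.984745 + 31.972071 = 254.097666

254.0977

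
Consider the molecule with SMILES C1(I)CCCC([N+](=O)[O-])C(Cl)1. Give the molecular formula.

Atom tally by fragment:
  cyclohexane ring core → C:6 H:12
  (− 3 ring H displaced by substituents)
  + I → I:1
  + NO2 → N:1 O:2
  + Cl → Cl:1
Element totals:
  C: 6
  H: 9
  Cl: 1
  I: 1
  N: 1
  O: 2

C6H9ClINO2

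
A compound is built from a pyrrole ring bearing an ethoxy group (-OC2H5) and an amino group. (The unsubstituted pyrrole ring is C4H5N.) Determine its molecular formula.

C6H10N2O

Atom tally by fragment:
  pyrrole ring core → C:4 H:5 N:1
  (− 2 ring H displaced by substituents)
  + OC2H5 → C:2 H:5 O:1
  + NH2 → N:1 H:2
Element totals:
  C: 6
  H: 10
  N: 2
  O: 1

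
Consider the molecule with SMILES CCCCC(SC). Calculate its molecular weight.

Atom tally by fragment:
  CH3 → C:1 H:3
  CH2 → C:1 H:2
  CH2 → C:1 H:2
  CH2 → C:1 H:2
  CH2SCH3 → C:2 H:5 S:1
Element totals:
  C: 6
  H: 14
  S: 1
Molecular formula: C6H14S.
  M = 6(12.011) + 14(1.008) + 32.06
    = 72.066 + 14.112 + 32.060 = 118.238

118.24 g/mol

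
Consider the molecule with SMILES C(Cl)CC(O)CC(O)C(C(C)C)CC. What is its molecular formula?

Atom tally by fragment:
  ClCH2 → C:1 H:2 Cl:1
  CH2 → C:1 H:2
  CH(OH) → C:1 H:2 O:1
  CH2 → C:1 H:2
  CH(OH) → C:1 H:2 O:1
  CH(CH(CH3)2) → C:4 H:8
  CH2 → C:1 H:2
  CH3 → C:1 H:3
Element totals:
  C: 11
  H: 23
  Cl: 1
  O: 2

C11H23ClO2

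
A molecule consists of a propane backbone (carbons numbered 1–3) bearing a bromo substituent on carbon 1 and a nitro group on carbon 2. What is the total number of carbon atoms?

3

Atom tally by fragment:
  BrCH2 → C:1 H:2 Br:1
  CH(NO2) → C:1 H:1 N:1 O:2
  CH3 → C:1 H:3
Element totals:
  C: 3
  H: 6
  Br: 1
  N: 1
  O: 2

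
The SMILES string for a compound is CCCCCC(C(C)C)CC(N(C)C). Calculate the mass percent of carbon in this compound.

78.31%

Atom tally by fragment:
  CH3 → C:1 H:3
  CH2 → C:1 H:2
  CH2 → C:1 H:2
  CH2 → C:1 H:2
  CH2 → C:1 H:2
  CH(CH(CH3)2) → C:4 H:8
  CH2 → C:1 H:2
  CH2N(CH3)2 → C:3 H:8 N:1
Element totals:
  C: 13
  H: 29
  N: 1
Molecular formula: C13H29N.
Molar mass = 199.382 g/mol.
Mass from C: 13 × 12.011 = 156.143 g/mol.
%C = 156.143 / 199.382 × 100 = 78.31%.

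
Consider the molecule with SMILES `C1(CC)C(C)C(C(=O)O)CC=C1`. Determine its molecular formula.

Atom tally by fragment:
  cyclohexene ring core → C:6 H:10
  (− 3 ring H displaced by substituents)
  + C2H5 → C:2 H:5
  + CH3 → C:1 H:3
  + COOH → C:1 H:1 O:2
Element totals:
  C: 10
  H: 16
  O: 2

C10H16O2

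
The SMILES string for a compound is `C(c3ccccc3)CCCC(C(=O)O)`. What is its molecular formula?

Atom tally by fragment:
  C6H5CH2 → C:7 H:7
  CH2 → C:1 H:2
  CH2 → C:1 H:2
  CH2 → C:1 H:2
  CH2COOH → C:2 H:3 O:2
Element totals:
  C: 12
  H: 16
  O: 2

C12H16O2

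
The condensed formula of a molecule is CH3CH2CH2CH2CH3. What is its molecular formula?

C5H12

Atom tally by fragment:
  CH3 → C:1 H:3
  CH2 → C:1 H:2
  CH2 → C:1 H:2
  CH2 → C:1 H:2
  CH3 → C:1 H:3
Element totals:
  C: 5
  H: 12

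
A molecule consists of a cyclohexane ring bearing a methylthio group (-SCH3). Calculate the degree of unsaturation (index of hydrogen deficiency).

1

Atom tally by fragment:
  cyclohexane ring core → C:6 H:12
  (− 1 ring H displaced by substituents)
  + SCH3 → C:1 H:3 S:1
Element totals:
  C: 7
  H: 14
  S: 1
Molecular formula: C7H14S.
DoU = (2C + 2 + N − H − X) / 2 = (2·7 + 2 + 0 − 14 − 0) / 2 = 1.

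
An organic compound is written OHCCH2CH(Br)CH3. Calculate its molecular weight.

Atom tally by fragment:
  OHCCH2 → C:2 H:3 O:1
  CH(Br) → C:1 H:1 Br:1
  CH3 → C:1 H:3
Element totals:
  C: 4
  H: 7
  Br: 1
  O: 1
Molecular formula: C4H7BrO.
  M = 4(12.011) + 7(1.008) + 79.904 + 15.999
    = 48.044 + 7.056 + 79.904 + 15.999 = 151.003

151.00 g/mol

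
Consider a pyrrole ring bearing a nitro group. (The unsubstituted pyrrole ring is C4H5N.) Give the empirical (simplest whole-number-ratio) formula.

Atom tally by fragment:
  pyrrole ring core → C:4 H:5 N:1
  (− 1 ring H displaced by substituents)
  + NO2 → N:1 O:2
Element totals:
  C: 4
  H: 4
  N: 2
  O: 2
Molecular formula: C4H4N2O2.
gcd of subscripts = 2; dividing each by 2:
  C: 4/2 = 2
  H: 4/2 = 2
  N: 2/2 = 1
  O: 2/2 = 1

C2H2NO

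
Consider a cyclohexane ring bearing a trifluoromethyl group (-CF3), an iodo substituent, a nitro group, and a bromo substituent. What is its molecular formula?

C7H8BrF3INO2

Atom tally by fragment:
  cyclohexane ring core → C:6 H:12
  (− 4 ring H displaced by substituents)
  + CF3 → C:1 F:3
  + I → I:1
  + NO2 → N:1 O:2
  + Br → Br:1
Element totals:
  C: 7
  H: 8
  Br: 1
  F: 3
  I: 1
  N: 1
  O: 2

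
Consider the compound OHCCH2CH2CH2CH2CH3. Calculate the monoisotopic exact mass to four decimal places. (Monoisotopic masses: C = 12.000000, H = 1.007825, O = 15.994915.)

Atom tally by fragment:
  OHCCH2 → C:2 H:3 O:1
  CH2 → C:1 H:2
  CH2 → C:1 H:2
  CH2 → C:1 H:2
  CH3 → C:1 H:3
Element totals:
  C: 6
  H: 12
  O: 1
Molecular formula: C6H12O.
  M = 6(12.0) + 12(1.007825) + 15.994915
    = 72.000000 + 12.093900 + 15.994915 = 100.088815

100.0888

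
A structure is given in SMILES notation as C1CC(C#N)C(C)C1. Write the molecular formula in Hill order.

C7H11N

Atom tally by fragment:
  cyclopentane ring core → C:5 H:10
  (− 2 ring H displaced by substituents)
  + CN → C:1 N:1
  + CH3 → C:1 H:3
Element totals:
  C: 7
  H: 11
  N: 1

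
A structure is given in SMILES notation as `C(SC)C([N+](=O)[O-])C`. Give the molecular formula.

Atom tally by fragment:
  CH3SCH2 → C:2 H:5 S:1
  CH(NO2) → C:1 H:1 N:1 O:2
  CH3 → C:1 H:3
Element totals:
  C: 4
  H: 9
  N: 1
  O: 2
  S: 1

C4H9NO2S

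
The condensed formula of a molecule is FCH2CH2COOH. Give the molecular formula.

C3H5FO2

Atom tally by fragment:
  FCH2 → C:1 H:2 F:1
  CH2COOH → C:2 H:3 O:2
Element totals:
  C: 3
  H: 5
  F: 1
  O: 2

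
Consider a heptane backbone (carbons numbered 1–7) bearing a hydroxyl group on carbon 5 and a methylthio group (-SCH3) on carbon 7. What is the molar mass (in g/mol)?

162.29 g/mol

Atom tally by fragment:
  CH3 → C:1 H:3
  CH2 → C:1 H:2
  CH2 → C:1 H:2
  CH2 → C:1 H:2
  CH(OH) → C:1 H:2 O:1
  CH2 → C:1 H:2
  CH2SCH3 → C:2 H:5 S:1
Element totals:
  C: 8
  H: 18
  O: 1
  S: 1
Molecular formula: C8H18OS.
  M = 8(12.011) + 18(1.008) + 15.999 + 32.06
    = 96.088 + 18.144 + 15.999 + 32.060 = 162.291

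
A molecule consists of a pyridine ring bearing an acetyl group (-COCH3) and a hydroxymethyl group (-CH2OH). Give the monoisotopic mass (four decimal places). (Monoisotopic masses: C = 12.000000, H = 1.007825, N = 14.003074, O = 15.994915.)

151.0633

Atom tally by fragment:
  pyridine ring core → C:5 H:5 N:1
  (− 2 ring H displaced by substituents)
  + COCH3 → C:2 H:3 O:1
  + CH2OH → C:1 H:3 O:1
Element totals:
  C: 8
  H: 9
  N: 1
  O: 2
Molecular formula: C8H9NO2.
  M = 8(12.0) + 9(1.007825) + 14.003074 + 2(15.994915)
    = 96.000000 + 9.070425 + 14.003074 + 31.989830 = 151.063329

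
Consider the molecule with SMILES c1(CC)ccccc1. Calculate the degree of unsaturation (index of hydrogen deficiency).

Atom tally by fragment:
  benzene ring core → C:6 H:6
  (− 1 ring H displaced by substituents)
  + C2H5 → C:2 H:5
Element totals:
  C: 8
  H: 10
Molecular formula: C8H10.
DoU = (2C + 2 + N − H − X) / 2 = (2·8 + 2 + 0 − 10 − 0) / 2 = 4.

4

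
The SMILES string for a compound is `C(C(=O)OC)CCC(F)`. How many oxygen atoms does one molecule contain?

2

Atom tally by fragment:
  CH3OOCCH2 → C:3 H:5 O:2
  CH2 → C:1 H:2
  CH2 → C:1 H:2
  CH2F → C:1 H:2 F:1
Element totals:
  C: 6
  H: 11
  F: 1
  O: 2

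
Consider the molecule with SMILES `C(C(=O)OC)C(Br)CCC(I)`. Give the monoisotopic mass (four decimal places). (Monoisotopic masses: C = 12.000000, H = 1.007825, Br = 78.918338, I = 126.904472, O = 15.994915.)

Atom tally by fragment:
  CH3OOCCH2 → C:3 H:5 O:2
  CH(Br) → C:1 H:1 Br:1
  CH2 → C:1 H:2
  CH2 → C:1 H:2
  CH2I → C:1 H:2 I:1
Element totals:
  C: 7
  H: 12
  Br: 1
  I: 1
  O: 2
Molecular formula: C7H12BrIO2.
  M = 7(12.0) + 12(1.007825) + 78.918338 + 126.904472 + 2(15.994915)
    = 84.000000 + 12.093900 + 78.918338 + 126.904472 + 31.989830 = 333.906540

333.9065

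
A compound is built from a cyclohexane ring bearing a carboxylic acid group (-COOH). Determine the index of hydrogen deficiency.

2

Atom tally by fragment:
  cyclohexane ring core → C:6 H:12
  (− 1 ring H displaced by substituents)
  + COOH → C:1 H:1 O:2
Element totals:
  C: 7
  H: 12
  O: 2
Molecular formula: C7H12O2.
DoU = (2C + 2 + N − H − X) / 2 = (2·7 + 2 + 0 − 12 − 0) / 2 = 2.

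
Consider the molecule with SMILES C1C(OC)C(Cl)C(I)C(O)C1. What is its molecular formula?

C7H12ClIO2

Atom tally by fragment:
  cyclohexane ring core → C:6 H:12
  (− 4 ring H displaced by substituents)
  + OCH3 → C:1 H:3 O:1
  + Cl → Cl:1
  + I → I:1
  + OH → O:1 H:1
Element totals:
  C: 7
  H: 12
  Cl: 1
  I: 1
  O: 2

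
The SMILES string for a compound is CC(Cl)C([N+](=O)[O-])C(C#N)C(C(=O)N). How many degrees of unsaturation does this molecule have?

4

Atom tally by fragment:
  CH3 → C:1 H:3
  CH(Cl) → C:1 H:1 Cl:1
  CH(NO2) → C:1 H:1 N:1 O:2
  CH(CN) → C:2 H:1 N:1
  CH2CONH2 → C:2 H:4 O:1 N:1
Element totals:
  C: 7
  H: 10
  Cl: 1
  N: 3
  O: 3
Molecular formula: C7H10ClN3O3.
DoU = (2C + 2 + N − H − X) / 2 = (2·7 + 2 + 3 − 10 − 1) / 2 = 4.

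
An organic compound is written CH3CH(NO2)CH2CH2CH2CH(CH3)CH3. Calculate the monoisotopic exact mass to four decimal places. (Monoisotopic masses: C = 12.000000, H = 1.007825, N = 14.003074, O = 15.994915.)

159.1259

Element totals:
  C: 8
  H: 17
  N: 1
  O: 2
Molecular formula: C8H17NO2.
  M = 8(12.0) + 17(1.007825) + 14.003074 + 2(15.994915)
    = 96.000000 + 17.133025 + 14.003074 + 31.989830 = 159.125929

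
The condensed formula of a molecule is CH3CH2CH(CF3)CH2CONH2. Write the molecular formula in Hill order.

C6H10F3NO

Atom tally by fragment:
  CH3 → C:1 H:3
  CH2 → C:1 H:2
  CH(CF3) → C:2 H:1 F:3
  CH2CONH2 → C:2 H:4 O:1 N:1
Element totals:
  C: 6
  H: 10
  F: 3
  N: 1
  O: 1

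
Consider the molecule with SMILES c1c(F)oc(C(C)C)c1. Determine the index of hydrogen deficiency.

3

Atom tally by fragment:
  furan ring core → C:4 H:4 O:1
  (− 2 ring H displaced by substituents)
  + F → F:1
  + CH(CH3)2 → C:3 H:7
Element totals:
  C: 7
  H: 9
  F: 1
  O: 1
Molecular formula: C7H9FO.
DoU = (2C + 2 + N − H − X) / 2 = (2·7 + 2 + 0 − 9 − 1) / 2 = 3.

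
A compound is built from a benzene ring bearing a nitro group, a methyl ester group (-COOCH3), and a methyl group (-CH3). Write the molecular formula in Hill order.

Atom tally by fragment:
  benzene ring core → C:6 H:6
  (− 3 ring H displaced by substituents)
  + NO2 → N:1 O:2
  + COOCH3 → C:2 H:3 O:2
  + CH3 → C:1 H:3
Element totals:
  C: 9
  H: 9
  N: 1
  O: 4

C9H9NO4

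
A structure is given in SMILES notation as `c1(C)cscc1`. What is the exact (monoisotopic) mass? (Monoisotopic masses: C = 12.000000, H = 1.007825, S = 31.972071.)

98.0190

Atom tally by fragment:
  thiophene ring core → C:4 H:4 S:1
  (− 1 ring H displaced by substituents)
  + CH3 → C:1 H:3
Element totals:
  C: 5
  H: 6
  S: 1
Molecular formula: C5H6S.
  M = 5(12.0) + 6(1.007825) + 31.972071
    = 60.000000 + 6.046950 + 31.972071 = 98.019021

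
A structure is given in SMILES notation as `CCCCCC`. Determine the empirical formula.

Atom tally by fragment:
  CH3 → C:1 H:3
  CH2 → C:1 H:2
  CH2 → C:1 H:2
  CH2 → C:1 H:2
  CH2 → C:1 H:2
  CH3 → C:1 H:3
Element totals:
  C: 6
  H: 14
Molecular formula: C6H14.
gcd of subscripts = 2; dividing each by 2:
  C: 6/2 = 3
  H: 14/2 = 7

C3H7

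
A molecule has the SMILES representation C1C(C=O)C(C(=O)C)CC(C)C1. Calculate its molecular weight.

168.24 g/mol

Atom tally by fragment:
  cyclohexane ring core → C:6 H:12
  (− 3 ring H displaced by substituents)
  + CHO → C:1 H:1 O:1
  + COCH3 → C:2 H:3 O:1
  + CH3 → C:1 H:3
Element totals:
  C: 10
  H: 16
  O: 2
Molecular formula: C10H16O2.
  M = 10(12.011) + 16(1.008) + 2(15.999)
    = 120.110 + 16.128 + 31.998 = 168.236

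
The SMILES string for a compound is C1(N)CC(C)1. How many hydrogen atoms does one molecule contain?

9

Atom tally by fragment:
  cyclopropane ring core → C:3 H:6
  (− 2 ring H displaced by substituents)
  + NH2 → N:1 H:2
  + CH3 → C:1 H:3
Element totals:
  C: 4
  H: 9
  N: 1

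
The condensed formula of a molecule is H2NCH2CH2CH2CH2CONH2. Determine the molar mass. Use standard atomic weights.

116.16 g/mol

Atom tally by fragment:
  H2NCH2 → C:1 H:4 N:1
  CH2 → C:1 H:2
  CH2 → C:1 H:2
  CH2CONH2 → C:2 H:4 O:1 N:1
Element totals:
  C: 5
  H: 12
  N: 2
  O: 1
Molecular formula: C5H12N2O.
  M = 5(12.011) + 12(1.008) + 2(14.007) + 15.999
    = 60.055 + 12.096 + 28.014 + 15.999 = 116.164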